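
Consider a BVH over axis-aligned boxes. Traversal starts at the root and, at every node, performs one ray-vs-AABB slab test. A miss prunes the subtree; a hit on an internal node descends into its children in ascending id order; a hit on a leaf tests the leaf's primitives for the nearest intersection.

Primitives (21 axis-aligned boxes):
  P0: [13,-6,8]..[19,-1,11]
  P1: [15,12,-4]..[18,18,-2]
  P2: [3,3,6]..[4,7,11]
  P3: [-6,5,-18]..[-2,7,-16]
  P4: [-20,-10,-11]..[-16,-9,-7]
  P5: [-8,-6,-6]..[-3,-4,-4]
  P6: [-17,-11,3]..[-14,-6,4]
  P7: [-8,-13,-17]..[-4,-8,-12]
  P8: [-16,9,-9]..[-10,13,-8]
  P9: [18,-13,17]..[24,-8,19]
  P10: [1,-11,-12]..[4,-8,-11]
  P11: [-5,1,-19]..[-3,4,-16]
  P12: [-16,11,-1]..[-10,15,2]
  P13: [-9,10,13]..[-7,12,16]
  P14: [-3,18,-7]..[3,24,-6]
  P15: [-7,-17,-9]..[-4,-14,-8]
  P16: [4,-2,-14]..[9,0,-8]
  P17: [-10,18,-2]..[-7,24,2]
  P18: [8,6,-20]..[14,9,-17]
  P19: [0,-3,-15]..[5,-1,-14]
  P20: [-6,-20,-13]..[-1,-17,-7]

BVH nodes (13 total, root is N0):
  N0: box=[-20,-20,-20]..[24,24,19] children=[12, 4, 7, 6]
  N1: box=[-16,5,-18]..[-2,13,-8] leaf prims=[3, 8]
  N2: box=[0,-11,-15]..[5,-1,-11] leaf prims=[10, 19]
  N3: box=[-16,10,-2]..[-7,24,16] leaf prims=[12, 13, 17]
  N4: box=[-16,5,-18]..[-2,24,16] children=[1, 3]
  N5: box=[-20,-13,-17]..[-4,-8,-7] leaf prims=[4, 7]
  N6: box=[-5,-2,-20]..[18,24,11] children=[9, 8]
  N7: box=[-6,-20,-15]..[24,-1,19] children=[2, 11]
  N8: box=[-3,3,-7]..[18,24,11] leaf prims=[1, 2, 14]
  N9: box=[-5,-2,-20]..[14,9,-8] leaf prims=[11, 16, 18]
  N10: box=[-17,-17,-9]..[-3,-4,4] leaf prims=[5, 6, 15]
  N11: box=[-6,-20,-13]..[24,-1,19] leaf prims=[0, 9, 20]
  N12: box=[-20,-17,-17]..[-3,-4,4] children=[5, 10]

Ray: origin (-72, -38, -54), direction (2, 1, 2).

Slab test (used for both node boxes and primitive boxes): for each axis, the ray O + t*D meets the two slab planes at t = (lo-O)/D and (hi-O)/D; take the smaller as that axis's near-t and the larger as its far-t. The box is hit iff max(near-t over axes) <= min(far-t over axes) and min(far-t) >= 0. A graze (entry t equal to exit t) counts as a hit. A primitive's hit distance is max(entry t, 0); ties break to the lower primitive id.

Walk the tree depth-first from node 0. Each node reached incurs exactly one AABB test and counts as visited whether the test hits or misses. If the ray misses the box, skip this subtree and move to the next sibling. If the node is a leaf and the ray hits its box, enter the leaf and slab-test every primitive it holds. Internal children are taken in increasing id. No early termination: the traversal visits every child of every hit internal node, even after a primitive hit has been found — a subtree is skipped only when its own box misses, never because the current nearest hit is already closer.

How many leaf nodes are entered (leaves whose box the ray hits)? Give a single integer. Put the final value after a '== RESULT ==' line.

Trace the traversal:
N0 x:[26,48] y:[18,62] z:[17,73/2] -> hit [26,73/2], descend [4, 6, 7, 12]
  N4 x:[28,35] y:[43,62] z:[18,35] -> miss, prune
  N6 x:[67/2,45] y:[36,62] z:[17,65/2] -> miss, prune
  N7 x:[33,48] y:[18,37] z:[39/2,73/2] -> hit [33,73/2], descend [2, 11]
    N2 x:[36,77/2] y:[27,37] z:[39/2,43/2] -> miss, prune
    N11 x:[33,48] y:[18,37] z:[41/2,73/2] -> hit [33,73/2] leaf, test {P0(miss), P9(miss), P20(miss)}
  N12 x:[26,69/2] y:[21,34] z:[37/2,29] -> hit [26,29], descend [5, 10]
    N5 x:[26,34] y:[25,30] z:[37/2,47/2] -> miss, prune
    N10 x:[55/2,69/2] y:[21,34] z:[45/2,29] -> hit [55/2,29] leaf, test {P5(miss), P6@t=57/2, P15(miss)}

9 AABB tests over nodes [0, 4, 6, 7, 2, 11, 12, 5, 10]; 2 leaves entered; closest P6.

== RESULT ==
2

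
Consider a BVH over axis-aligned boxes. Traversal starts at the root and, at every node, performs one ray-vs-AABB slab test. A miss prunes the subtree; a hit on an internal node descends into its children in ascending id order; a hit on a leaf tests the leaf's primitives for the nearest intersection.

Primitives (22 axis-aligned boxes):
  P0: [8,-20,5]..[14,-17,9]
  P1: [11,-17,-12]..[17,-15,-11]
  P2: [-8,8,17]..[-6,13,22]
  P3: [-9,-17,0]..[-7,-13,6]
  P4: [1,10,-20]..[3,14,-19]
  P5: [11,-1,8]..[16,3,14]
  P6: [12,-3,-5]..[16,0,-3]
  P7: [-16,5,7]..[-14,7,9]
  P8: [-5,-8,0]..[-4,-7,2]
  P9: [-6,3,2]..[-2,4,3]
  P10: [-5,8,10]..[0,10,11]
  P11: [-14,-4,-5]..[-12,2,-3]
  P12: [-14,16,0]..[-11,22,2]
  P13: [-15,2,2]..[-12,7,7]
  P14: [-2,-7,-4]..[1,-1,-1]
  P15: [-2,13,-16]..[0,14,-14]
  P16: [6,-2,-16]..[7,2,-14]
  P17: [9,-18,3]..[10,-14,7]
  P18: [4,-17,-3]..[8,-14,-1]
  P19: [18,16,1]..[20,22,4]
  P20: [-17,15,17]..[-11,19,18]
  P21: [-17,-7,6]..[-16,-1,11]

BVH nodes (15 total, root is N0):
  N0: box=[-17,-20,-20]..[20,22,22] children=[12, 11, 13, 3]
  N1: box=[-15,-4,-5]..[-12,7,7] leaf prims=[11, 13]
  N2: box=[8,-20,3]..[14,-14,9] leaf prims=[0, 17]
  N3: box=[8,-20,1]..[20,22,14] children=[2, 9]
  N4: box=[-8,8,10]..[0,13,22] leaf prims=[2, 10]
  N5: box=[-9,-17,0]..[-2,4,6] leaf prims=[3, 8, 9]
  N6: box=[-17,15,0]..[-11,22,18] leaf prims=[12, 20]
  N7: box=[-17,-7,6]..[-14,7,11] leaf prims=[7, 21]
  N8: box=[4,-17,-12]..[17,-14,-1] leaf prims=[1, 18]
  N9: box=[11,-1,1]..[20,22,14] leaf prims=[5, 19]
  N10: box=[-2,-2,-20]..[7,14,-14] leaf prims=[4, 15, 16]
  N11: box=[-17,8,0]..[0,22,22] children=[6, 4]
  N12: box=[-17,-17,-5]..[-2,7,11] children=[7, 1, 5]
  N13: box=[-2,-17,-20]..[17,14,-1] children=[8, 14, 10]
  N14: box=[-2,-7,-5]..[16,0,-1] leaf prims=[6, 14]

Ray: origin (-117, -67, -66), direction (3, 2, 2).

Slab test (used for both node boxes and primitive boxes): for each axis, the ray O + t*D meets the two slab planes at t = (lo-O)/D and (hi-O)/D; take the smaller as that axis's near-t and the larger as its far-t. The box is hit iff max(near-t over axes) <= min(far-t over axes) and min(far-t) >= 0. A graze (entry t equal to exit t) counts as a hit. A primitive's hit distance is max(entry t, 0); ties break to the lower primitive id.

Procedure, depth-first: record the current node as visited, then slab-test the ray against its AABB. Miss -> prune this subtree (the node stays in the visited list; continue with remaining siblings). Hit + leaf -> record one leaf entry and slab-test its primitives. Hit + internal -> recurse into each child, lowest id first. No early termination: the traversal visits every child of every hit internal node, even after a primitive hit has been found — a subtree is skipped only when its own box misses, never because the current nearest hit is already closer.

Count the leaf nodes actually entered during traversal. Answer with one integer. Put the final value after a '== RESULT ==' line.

Traverse from the root:
N0 x:[100/3,137/3] y:[47/2,89/2] z:[23,44] -> hit [100/3,44], descend [3, 11, 12, 13]
  N3 x:[125/3,137/3] y:[47/2,89/2] z:[67/2,40] -> miss, prune
  N11 x:[100/3,39] y:[75/2,89/2] z:[33,44] -> hit [75/2,39], descend [4, 6]
    N4 x:[109/3,39] y:[75/2,40] z:[38,44] -> hit [38,39] leaf, test {P2(miss), P10@t=38}
    N6 x:[100/3,106/3] y:[41,89/2] z:[33,42] -> miss, prune
  N12 x:[100/3,115/3] y:[25,37] z:[61/2,77/2] -> hit [100/3,37], descend [1, 5, 7]
    N1 x:[34,35] y:[63/2,37] z:[61/2,73/2] -> hit [34,35] leaf, test {P11(miss), P13@t=69/2}
    N5 x:[36,115/3] y:[25,71/2] z:[33,36] -> miss, prune
    N7 x:[100/3,103/3] y:[30,37] z:[36,77/2] -> miss, prune
  N13 x:[115/3,134/3] y:[25,81/2] z:[23,65/2] -> miss, prune

Visited [0, 3, 11, 4, 6, 12, 1, 5, 7, 13]. Tests: 10 box, 2 leaf. Nearest: P13.

== RESULT ==
2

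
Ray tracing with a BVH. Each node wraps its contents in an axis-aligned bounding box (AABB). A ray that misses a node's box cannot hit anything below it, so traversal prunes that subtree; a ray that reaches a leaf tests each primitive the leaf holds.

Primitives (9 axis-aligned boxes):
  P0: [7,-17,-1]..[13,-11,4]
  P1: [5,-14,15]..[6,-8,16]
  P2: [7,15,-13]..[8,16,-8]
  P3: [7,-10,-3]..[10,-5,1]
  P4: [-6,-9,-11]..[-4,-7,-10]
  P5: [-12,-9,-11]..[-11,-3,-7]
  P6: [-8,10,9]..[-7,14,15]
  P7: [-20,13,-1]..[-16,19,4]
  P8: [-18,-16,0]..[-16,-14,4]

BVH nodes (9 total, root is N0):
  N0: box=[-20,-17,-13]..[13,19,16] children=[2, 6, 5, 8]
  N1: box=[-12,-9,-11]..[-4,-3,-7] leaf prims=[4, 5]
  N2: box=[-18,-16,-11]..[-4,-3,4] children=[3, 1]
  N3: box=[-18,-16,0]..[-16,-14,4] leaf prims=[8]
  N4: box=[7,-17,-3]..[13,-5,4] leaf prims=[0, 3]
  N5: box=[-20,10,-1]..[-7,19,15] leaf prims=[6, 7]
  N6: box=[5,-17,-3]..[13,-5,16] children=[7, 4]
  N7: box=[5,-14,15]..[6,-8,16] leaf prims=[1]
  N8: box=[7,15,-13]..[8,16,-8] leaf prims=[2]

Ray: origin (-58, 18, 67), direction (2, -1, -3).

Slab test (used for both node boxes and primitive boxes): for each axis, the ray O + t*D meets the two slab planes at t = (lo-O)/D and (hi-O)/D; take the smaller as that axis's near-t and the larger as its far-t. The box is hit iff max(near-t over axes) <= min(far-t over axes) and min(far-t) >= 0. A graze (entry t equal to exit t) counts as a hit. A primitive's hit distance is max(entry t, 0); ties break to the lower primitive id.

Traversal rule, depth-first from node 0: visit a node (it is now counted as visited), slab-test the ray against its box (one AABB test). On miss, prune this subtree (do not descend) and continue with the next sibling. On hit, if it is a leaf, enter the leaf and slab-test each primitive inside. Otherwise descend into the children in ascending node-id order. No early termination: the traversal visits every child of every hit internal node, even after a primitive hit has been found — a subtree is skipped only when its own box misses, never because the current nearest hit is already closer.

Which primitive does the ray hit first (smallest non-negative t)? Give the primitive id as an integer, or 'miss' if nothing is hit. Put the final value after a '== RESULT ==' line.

Trace the traversal:
N0 x:[19,71/2] y:[-1,35] z:[17,80/3] -> hit [19,80/3], descend [2, 5, 6, 8]
  N2 x:[20,27] y:[21,34] z:[21,26] -> hit [21,26], descend [1, 3]
    N1 x:[23,27] y:[21,27] z:[74/3,26] -> hit [74/3,26] leaf, test {P4@t=26, P5(miss)}
    N3 x:[20,21] y:[32,34] z:[21,67/3] -> miss, prune
  N5 x:[19,51/2] y:[-1,8] z:[52/3,68/3] -> miss, prune
  N6 x:[63/2,71/2] y:[23,35] z:[17,70/3] -> miss, prune
  N8 x:[65/2,33] y:[2,3] z:[25,80/3] -> miss, prune

7 AABB tests over nodes [0, 2, 1, 3, 5, 6, 8]; 1 leaf entered; closest P4.

== RESULT ==
4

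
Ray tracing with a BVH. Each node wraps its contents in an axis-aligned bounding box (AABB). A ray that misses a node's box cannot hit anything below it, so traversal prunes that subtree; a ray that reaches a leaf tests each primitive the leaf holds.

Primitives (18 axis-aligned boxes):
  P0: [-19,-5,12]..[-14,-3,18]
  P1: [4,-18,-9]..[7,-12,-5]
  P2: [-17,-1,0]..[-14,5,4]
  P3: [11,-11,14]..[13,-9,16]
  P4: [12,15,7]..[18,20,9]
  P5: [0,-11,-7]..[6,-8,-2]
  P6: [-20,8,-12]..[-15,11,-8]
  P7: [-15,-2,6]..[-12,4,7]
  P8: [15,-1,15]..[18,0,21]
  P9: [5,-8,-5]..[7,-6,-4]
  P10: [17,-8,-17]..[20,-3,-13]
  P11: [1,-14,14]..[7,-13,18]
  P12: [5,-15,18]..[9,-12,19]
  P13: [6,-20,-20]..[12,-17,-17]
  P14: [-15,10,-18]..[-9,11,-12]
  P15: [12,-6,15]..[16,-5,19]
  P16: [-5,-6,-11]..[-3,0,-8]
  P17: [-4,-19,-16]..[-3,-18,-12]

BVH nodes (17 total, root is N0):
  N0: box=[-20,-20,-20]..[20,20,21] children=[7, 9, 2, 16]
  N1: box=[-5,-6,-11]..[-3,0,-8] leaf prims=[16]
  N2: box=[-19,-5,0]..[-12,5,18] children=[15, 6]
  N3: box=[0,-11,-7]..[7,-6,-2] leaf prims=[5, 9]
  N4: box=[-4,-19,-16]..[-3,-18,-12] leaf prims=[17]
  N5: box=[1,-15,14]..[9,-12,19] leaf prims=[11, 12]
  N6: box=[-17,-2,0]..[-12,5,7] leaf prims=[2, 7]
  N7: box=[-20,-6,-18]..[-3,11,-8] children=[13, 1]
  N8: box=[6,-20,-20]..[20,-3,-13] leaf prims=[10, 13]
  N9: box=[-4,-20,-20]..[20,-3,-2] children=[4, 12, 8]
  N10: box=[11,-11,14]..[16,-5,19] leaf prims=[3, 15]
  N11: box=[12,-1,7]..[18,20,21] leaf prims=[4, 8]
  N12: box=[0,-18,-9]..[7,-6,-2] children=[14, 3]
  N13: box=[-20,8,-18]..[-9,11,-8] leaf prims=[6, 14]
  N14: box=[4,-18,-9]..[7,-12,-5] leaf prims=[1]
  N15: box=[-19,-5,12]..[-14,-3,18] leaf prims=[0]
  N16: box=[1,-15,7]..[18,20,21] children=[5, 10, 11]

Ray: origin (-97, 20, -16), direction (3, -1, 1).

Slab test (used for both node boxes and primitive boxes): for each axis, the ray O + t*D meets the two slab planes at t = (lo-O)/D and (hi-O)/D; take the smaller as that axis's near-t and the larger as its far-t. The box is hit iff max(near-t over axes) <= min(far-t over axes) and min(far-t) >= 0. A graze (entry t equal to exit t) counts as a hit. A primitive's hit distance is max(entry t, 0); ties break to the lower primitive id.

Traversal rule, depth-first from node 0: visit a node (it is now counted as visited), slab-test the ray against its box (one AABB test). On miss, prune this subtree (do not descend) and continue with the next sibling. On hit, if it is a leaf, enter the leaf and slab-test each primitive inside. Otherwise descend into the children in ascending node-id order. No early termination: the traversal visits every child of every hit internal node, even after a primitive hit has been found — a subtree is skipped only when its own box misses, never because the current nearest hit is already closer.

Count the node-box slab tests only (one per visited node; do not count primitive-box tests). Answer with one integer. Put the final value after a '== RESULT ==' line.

Traverse from the root:
N0 x:[77/3,39] y:[0,40] z:[-4,37] -> hit [77/3,37], descend [2, 7, 9, 16]
  N2 x:[26,85/3] y:[15,25] z:[16,34] -> miss, prune
  N7 x:[77/3,94/3] y:[9,26] z:[-2,8] -> miss, prune
  N9 x:[31,39] y:[23,40] z:[-4,14] -> miss, prune
  N16 x:[98/3,115/3] y:[0,35] z:[23,37] -> hit [98/3,35], descend [5, 10, 11]
    N5 x:[98/3,106/3] y:[32,35] z:[30,35] -> hit [98/3,35] leaf, test {P11@t=33, P12@t=34}
    N10 x:[36,113/3] y:[25,31] z:[30,35] -> miss, prune
    N11 x:[109/3,115/3] y:[0,21] z:[23,37] -> miss, prune

Visited [0, 2, 7, 9, 16, 5, 10, 11]. Tests: 8 box, 1 leaf. Nearest: P11.

== RESULT ==
8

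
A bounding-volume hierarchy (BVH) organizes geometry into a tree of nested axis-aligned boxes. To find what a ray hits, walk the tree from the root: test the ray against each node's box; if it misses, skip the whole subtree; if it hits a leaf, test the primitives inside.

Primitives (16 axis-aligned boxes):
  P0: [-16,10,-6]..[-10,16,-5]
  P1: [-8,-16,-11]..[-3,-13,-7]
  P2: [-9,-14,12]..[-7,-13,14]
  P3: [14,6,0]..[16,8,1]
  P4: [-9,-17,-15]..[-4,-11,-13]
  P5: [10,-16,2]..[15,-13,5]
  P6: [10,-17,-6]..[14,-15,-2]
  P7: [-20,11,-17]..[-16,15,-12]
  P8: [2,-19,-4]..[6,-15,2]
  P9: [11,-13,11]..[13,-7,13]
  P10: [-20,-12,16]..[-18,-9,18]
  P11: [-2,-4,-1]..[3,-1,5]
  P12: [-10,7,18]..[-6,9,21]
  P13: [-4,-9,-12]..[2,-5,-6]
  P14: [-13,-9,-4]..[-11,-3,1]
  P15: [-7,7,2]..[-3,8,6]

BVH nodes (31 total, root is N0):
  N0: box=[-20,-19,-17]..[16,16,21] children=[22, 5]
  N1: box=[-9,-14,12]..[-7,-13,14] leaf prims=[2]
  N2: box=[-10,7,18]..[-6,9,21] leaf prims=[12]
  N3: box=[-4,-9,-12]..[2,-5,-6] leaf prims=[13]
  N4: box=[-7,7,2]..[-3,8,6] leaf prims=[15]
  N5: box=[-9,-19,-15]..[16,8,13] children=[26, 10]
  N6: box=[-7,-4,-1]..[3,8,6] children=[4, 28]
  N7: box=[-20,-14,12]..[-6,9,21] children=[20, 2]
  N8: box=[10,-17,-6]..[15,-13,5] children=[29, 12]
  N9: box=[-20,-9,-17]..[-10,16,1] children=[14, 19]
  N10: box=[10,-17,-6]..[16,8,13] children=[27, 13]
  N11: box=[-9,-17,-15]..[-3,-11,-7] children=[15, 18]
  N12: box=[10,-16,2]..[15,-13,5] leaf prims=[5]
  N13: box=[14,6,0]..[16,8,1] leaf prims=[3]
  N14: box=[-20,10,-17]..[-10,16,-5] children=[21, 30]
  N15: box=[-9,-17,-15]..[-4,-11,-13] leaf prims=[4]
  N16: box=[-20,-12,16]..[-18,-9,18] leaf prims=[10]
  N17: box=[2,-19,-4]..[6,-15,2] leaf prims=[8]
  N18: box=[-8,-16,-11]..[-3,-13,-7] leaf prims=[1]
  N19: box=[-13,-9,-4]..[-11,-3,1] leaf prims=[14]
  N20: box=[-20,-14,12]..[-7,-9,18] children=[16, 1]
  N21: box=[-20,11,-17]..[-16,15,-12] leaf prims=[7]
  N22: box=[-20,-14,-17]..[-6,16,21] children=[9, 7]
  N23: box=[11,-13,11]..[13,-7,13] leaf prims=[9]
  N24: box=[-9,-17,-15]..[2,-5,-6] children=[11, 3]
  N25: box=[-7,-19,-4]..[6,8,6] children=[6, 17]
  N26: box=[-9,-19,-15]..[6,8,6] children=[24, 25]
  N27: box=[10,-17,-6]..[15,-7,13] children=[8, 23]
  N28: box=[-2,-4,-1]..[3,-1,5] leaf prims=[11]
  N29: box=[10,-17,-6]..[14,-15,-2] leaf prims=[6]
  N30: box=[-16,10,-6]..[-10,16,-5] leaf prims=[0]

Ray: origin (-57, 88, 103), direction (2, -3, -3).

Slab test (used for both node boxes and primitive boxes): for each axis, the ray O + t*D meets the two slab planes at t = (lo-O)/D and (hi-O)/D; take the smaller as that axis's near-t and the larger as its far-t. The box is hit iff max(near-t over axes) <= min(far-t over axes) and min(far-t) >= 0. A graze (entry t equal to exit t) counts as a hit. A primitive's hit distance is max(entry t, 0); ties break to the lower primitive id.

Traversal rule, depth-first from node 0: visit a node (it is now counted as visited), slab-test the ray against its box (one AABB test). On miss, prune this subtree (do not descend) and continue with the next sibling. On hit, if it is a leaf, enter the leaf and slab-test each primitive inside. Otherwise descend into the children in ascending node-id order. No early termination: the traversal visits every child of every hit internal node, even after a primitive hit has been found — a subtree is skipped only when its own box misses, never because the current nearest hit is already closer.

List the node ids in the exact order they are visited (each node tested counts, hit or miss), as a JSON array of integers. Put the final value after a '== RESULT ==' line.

Walk:
N0 x:[37/2,73/2] y:[24,107/3] z:[82/3,40] -> hit [82/3,107/3], descend [5, 22]
  N5 x:[24,73/2] y:[80/3,107/3] z:[30,118/3] -> hit [30,107/3], descend [10, 26]
    N10 x:[67/2,73/2] y:[80/3,35] z:[30,109/3] -> hit [67/2,35], descend [13, 27]
      N13 x:[71/2,73/2] y:[80/3,82/3] z:[34,103/3] -> miss, prune
      N27 x:[67/2,36] y:[95/3,35] z:[30,109/3] -> hit [67/2,35], descend [8, 23]
        N8 x:[67/2,36] y:[101/3,35] z:[98/3,109/3] -> hit [101/3,35], descend [12, 29]
          N12 x:[67/2,36] y:[101/3,104/3] z:[98/3,101/3] -> hit [101/3,101/3] leaf, test {P5@t=101/3}
          N29 x:[67/2,71/2] y:[103/3,35] z:[35,109/3] -> hit [35,35] leaf, test {P6@t=35}
        N23 x:[34,35] y:[95/3,101/3] z:[30,92/3] -> miss, prune
    N26 x:[24,63/2] y:[80/3,107/3] z:[97/3,118/3] -> miss, prune
  N22 x:[37/2,51/2] y:[24,34] z:[82/3,40] -> miss, prune

Visited [0, 5, 10, 13, 27, 8, 12, 29, 23, 26, 22]. Tests: 11 box, 2 leaf. Nearest: P5.

== RESULT ==
[0, 5, 10, 13, 27, 8, 12, 29, 23, 26, 22]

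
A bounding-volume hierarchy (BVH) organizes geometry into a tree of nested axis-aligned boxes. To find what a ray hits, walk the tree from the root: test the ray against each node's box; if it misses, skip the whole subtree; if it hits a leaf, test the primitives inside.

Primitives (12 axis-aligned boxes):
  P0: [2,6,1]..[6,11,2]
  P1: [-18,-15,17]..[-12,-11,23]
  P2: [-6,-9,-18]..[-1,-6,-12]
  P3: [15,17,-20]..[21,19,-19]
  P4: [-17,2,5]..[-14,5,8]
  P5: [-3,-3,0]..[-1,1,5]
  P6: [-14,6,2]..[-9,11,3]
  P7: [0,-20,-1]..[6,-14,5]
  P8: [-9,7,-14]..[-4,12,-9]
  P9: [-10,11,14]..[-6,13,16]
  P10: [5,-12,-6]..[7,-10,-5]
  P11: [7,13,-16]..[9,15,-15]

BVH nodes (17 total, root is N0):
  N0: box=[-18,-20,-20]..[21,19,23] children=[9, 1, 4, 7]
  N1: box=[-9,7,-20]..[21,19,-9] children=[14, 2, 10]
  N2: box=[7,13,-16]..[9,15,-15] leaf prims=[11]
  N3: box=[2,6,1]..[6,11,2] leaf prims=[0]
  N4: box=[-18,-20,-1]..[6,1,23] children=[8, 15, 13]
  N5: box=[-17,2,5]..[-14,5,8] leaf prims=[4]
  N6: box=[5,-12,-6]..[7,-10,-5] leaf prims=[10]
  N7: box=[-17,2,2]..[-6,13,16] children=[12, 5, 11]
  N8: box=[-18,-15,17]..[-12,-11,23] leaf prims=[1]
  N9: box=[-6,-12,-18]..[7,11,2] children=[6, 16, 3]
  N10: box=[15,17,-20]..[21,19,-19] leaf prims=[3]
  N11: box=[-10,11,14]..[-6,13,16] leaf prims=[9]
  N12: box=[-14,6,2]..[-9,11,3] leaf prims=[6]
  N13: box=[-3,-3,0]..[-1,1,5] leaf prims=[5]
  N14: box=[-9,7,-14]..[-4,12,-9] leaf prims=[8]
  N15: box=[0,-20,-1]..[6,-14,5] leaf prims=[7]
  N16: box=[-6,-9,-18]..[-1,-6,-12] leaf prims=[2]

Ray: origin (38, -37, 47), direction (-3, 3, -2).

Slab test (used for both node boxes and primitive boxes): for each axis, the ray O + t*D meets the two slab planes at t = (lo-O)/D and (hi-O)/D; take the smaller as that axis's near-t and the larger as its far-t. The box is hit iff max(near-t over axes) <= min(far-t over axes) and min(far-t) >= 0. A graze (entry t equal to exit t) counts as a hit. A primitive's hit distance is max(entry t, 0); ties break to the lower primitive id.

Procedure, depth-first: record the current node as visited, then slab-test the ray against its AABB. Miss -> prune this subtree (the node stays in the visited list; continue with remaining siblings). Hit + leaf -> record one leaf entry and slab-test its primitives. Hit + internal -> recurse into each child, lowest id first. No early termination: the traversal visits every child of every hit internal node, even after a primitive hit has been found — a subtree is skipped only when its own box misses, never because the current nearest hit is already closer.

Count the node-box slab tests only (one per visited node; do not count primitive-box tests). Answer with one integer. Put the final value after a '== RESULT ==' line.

Trace the traversal:
N0 x:[17/3,56/3] y:[17/3,56/3] z:[12,67/2] -> hit [12,56/3], descend [1, 4, 7, 9]
  N1 x:[17/3,47/3] y:[44/3,56/3] z:[28,67/2] -> miss, prune
  N4 x:[32/3,56/3] y:[17/3,38/3] z:[12,24] -> hit [12,38/3], descend [8, 13, 15]
    N8 x:[50/3,56/3] y:[22/3,26/3] z:[12,15] -> miss, prune
    N13 x:[13,41/3] y:[34/3,38/3] z:[21,47/2] -> miss, prune
    N15 x:[32/3,38/3] y:[17/3,23/3] z:[21,24] -> miss, prune
  N7 x:[44/3,55/3] y:[13,50/3] z:[31/2,45/2] -> hit [31/2,50/3], descend [5, 11, 12]
    N5 x:[52/3,55/3] y:[13,14] z:[39/2,21] -> miss, prune
    N11 x:[44/3,16] y:[16,50/3] z:[31/2,33/2] -> hit [16,16] leaf, test {P9@t=16}
    N12 x:[47/3,52/3] y:[43/3,16] z:[22,45/2] -> miss, prune
  N9 x:[31/3,44/3] y:[25/3,16] z:[45/2,65/2] -> miss, prune

order=[0, 1, 4, 8, 13, 15, 7, 5, 11, 12, 9]  |boxes|=11  |leaves|=1  hit=P9

== RESULT ==
11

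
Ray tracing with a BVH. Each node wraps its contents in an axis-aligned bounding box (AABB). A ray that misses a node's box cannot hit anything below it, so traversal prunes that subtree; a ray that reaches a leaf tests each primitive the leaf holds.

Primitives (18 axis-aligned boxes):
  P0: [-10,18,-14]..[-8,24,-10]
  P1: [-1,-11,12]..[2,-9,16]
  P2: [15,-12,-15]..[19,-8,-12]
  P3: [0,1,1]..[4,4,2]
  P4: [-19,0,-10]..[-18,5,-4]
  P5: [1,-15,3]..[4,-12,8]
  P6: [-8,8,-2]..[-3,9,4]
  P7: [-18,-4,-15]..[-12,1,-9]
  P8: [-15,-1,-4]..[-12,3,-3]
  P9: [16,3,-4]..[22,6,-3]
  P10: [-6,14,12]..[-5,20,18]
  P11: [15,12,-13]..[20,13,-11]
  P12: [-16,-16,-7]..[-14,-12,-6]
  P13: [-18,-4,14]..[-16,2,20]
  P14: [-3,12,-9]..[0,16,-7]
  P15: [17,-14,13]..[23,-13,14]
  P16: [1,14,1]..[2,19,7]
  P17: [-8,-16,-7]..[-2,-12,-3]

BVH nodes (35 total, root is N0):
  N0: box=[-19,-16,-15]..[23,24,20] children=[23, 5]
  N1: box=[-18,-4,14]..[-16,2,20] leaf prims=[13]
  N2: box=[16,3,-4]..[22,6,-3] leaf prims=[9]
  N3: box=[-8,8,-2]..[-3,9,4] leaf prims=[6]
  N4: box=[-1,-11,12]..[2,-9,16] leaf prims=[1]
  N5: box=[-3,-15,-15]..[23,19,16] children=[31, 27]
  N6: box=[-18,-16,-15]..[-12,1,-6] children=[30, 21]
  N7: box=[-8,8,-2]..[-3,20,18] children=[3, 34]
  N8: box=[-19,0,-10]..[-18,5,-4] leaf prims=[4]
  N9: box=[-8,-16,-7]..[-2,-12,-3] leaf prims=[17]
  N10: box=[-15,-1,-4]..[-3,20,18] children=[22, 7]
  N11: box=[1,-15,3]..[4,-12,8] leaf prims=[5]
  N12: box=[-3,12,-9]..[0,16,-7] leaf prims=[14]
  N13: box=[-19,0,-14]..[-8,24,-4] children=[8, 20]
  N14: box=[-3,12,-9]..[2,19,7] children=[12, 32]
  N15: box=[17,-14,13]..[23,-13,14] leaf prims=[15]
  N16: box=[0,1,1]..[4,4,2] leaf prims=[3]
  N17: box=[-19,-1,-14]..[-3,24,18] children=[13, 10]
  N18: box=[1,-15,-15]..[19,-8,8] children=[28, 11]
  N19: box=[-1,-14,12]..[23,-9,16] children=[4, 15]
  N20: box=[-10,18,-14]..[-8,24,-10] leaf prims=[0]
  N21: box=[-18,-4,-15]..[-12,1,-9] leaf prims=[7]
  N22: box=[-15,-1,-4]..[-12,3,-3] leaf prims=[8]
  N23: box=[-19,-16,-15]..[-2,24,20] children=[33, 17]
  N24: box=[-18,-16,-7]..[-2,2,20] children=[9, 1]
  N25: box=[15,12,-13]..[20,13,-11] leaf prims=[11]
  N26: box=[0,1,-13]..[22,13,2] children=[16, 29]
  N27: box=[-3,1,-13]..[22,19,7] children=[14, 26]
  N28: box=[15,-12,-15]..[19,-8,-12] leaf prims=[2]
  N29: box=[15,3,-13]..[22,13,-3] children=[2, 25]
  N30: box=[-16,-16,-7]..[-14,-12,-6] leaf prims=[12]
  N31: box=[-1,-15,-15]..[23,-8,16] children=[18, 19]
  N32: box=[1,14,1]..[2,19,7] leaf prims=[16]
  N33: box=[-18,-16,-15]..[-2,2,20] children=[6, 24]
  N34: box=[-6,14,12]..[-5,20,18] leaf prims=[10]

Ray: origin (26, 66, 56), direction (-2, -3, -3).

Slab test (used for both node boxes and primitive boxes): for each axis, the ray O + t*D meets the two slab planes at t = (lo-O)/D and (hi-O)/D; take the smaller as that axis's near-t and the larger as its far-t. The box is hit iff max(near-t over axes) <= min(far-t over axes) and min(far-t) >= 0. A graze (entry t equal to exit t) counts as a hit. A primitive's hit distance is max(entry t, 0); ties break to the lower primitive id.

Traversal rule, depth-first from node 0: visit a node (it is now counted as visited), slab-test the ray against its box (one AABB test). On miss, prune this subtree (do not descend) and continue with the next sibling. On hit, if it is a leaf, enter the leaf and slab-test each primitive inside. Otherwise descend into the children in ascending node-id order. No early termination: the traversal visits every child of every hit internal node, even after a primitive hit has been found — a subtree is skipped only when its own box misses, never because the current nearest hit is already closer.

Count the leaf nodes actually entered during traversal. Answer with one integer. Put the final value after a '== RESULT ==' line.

Walk:
N0 x:[3/2,45/2] y:[14,82/3] z:[12,71/3] -> hit [14,45/2], descend [5, 23]
  N5 x:[3/2,29/2] y:[47/3,27] z:[40/3,71/3] -> miss, prune
  N23 x:[14,45/2] y:[14,82/3] z:[12,71/3] -> hit [14,45/2], descend [17, 33]
    N17 x:[29/2,45/2] y:[14,67/3] z:[38/3,70/3] -> hit [29/2,67/3], descend [10, 13]
      N10 x:[29/2,41/2] y:[46/3,67/3] z:[38/3,20] -> hit [46/3,20], descend [7, 22]
        N7 x:[29/2,17] y:[46/3,58/3] z:[38/3,58/3] -> hit [46/3,17], descend [3, 34]
          N3 x:[29/2,17] y:[19,58/3] z:[52/3,58/3] -> miss, prune
          N34 x:[31/2,16] y:[46/3,52/3] z:[38/3,44/3] -> miss, prune
        N22 x:[19,41/2] y:[21,67/3] z:[59/3,20] -> miss, prune
      N13 x:[17,45/2] y:[14,22] z:[20,70/3] -> hit [20,22], descend [8, 20]
        N8 x:[22,45/2] y:[61/3,22] z:[20,22] -> hit [22,22] leaf, test {P4@t=22}
        N20 x:[17,18] y:[14,16] z:[22,70/3] -> miss, prune
    N33 x:[14,22] y:[64/3,82/3] z:[12,71/3] -> hit [64/3,22], descend [6, 24]
      N6 x:[19,22] y:[65/3,82/3] z:[62/3,71/3] -> hit [65/3,22], descend [21, 30]
        N21 x:[19,22] y:[65/3,70/3] z:[65/3,71/3] -> hit [65/3,22] leaf, test {P7@t=65/3}
        N30 x:[20,21] y:[26,82/3] z:[62/3,21] -> miss, prune
      N24 x:[14,22] y:[64/3,82/3] z:[12,21] -> miss, prune

Visited [0, 5, 23, 17, 10, 7, 3, 34, 22, 13, 8, 20, 33, 6, 21, 30, 24]. Tests: 17 box, 2 leaf. Nearest: P7.

== RESULT ==
2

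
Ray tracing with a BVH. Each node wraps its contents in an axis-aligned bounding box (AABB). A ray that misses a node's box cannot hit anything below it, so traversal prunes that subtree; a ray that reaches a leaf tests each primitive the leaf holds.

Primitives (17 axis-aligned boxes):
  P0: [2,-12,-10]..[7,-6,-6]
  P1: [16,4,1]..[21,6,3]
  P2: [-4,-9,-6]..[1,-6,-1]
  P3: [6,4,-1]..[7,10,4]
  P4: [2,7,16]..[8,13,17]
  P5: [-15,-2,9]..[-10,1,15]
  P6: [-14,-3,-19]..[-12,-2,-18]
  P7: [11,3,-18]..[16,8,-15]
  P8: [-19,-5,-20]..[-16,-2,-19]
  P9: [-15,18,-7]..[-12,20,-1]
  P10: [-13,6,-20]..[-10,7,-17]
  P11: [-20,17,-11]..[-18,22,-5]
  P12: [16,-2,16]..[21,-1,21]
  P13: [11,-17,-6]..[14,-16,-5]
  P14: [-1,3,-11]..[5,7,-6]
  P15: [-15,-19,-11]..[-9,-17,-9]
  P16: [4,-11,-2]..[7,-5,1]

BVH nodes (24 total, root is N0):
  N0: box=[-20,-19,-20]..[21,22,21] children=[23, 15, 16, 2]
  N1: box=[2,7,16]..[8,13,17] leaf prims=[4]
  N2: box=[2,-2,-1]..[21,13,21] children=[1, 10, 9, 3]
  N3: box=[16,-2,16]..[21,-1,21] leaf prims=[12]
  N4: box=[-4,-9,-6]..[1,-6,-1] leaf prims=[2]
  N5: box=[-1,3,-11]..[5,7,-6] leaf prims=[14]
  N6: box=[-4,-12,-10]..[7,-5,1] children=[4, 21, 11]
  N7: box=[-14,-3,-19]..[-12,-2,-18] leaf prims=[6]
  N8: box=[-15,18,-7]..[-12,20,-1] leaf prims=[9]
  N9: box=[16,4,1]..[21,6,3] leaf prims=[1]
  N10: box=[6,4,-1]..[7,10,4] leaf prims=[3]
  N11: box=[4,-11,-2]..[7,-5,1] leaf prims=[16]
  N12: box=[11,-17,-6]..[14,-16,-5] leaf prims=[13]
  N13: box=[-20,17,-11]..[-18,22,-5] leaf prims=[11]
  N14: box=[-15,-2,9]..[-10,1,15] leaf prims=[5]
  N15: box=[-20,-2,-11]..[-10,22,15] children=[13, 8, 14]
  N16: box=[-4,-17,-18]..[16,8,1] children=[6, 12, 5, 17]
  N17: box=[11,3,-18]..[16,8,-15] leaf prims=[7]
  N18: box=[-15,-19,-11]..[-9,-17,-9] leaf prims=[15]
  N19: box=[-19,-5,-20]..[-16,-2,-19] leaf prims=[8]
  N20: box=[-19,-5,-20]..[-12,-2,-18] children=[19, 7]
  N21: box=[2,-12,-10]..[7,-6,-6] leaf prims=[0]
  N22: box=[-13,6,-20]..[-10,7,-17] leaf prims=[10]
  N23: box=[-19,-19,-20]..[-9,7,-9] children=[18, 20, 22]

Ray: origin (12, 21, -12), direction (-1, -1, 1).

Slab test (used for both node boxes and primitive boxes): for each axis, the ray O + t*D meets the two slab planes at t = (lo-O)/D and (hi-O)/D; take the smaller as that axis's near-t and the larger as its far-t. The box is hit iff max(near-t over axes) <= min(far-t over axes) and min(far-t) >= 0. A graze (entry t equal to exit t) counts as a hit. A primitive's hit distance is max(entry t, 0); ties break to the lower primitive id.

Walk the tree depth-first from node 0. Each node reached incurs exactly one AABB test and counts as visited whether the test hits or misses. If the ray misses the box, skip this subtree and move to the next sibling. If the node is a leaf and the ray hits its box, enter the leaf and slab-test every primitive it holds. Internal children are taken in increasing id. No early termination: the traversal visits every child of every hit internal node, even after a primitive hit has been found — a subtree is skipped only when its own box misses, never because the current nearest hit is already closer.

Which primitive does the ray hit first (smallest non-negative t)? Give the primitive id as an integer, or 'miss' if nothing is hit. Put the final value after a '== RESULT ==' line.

Traverse from the root:
N0 x:[-9,32] y:[-1,40] z:[-8,33] -> hit [-1,32], descend [2, 15, 16, 23]
  N2 x:[-9,10] y:[8,23] z:[11,33] -> miss, prune
  N15 x:[22,32] y:[-1,23] z:[1,27] -> hit [22,23], descend [8, 13, 14]
    N8 x:[24,27] y:[1,3] z:[5,11] -> miss, prune
    N13 x:[30,32] y:[-1,4] z:[1,7] -> miss, prune
    N14 x:[22,27] y:[20,23] z:[21,27] -> hit [22,23] leaf, test {P5@t=22}
  N16 x:[-4,16] y:[13,38] z:[-6,13] -> hit [13,13], descend [5, 6, 12, 17]
    N5 x:[7,13] y:[14,18] z:[1,6] -> miss, prune
    N6 x:[5,16] y:[26,33] z:[2,13] -> miss, prune
    N12 x:[-2,1] y:[37,38] z:[6,7] -> miss, prune
    N17 x:[-4,1] y:[13,18] z:[-6,-3] -> miss, prune
  N23 x:[21,31] y:[14,40] z:[-8,3] -> miss, prune

Summary -> nodes [0, 2, 15, 8, 13, 14, 16, 5, 6, 12, 17, 23]; box-tests=12; leaf-entries=1; first=P5

== RESULT ==
5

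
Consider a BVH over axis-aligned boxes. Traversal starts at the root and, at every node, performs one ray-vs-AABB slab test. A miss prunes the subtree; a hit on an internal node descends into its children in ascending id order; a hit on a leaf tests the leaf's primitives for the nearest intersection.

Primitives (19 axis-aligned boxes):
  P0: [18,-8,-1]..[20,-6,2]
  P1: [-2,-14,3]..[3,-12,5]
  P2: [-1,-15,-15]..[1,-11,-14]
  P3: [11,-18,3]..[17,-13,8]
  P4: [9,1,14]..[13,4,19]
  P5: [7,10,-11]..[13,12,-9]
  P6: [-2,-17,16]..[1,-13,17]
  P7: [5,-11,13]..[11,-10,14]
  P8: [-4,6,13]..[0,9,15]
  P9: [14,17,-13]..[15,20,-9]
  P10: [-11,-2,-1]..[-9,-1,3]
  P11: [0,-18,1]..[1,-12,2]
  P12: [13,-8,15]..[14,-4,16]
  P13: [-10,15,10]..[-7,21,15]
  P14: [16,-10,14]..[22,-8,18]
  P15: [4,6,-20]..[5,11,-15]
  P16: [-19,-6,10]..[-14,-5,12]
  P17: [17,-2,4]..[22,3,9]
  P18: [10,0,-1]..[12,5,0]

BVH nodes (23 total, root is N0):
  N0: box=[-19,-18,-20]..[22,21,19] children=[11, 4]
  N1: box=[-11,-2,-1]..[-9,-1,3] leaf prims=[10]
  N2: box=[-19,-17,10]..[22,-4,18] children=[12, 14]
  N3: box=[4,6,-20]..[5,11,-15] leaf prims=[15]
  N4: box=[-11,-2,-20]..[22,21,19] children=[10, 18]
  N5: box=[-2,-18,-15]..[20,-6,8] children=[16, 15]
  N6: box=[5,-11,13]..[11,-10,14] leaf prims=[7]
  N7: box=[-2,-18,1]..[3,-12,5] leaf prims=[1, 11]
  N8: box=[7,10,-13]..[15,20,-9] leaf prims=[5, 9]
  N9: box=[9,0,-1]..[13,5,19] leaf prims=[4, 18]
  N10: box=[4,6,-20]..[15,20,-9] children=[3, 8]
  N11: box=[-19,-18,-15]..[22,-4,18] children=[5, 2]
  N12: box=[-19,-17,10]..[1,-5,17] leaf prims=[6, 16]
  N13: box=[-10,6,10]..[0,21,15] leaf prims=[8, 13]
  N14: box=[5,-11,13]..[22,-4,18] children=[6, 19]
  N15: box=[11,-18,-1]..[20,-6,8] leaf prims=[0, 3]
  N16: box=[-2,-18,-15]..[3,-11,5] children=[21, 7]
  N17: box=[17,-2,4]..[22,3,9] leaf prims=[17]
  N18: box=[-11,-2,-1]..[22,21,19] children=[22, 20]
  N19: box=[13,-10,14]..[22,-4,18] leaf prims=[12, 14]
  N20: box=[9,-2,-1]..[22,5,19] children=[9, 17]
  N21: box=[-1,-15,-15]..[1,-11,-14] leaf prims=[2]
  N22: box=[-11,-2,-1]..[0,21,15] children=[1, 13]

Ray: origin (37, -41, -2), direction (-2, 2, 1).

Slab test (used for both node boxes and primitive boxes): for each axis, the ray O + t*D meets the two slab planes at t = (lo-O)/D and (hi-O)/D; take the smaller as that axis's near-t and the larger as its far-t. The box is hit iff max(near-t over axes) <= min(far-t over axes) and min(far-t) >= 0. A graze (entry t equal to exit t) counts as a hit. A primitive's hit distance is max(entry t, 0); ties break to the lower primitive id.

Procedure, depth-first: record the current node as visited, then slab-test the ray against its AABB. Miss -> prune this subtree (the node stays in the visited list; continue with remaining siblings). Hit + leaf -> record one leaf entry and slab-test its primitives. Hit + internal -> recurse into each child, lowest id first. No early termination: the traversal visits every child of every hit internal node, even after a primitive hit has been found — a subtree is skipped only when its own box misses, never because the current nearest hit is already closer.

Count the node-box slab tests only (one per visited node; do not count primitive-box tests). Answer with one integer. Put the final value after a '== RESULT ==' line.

Walk:
N0 x:[15/2,28] y:[23/2,31] z:[-18,21] -> hit [23/2,21], descend [4, 11]
  N4 x:[15/2,24] y:[39/2,31] z:[-18,21] -> hit [39/2,21], descend [10, 18]
    N10 x:[11,33/2] y:[47/2,61/2] z:[-18,-7] -> miss, prune
    N18 x:[15/2,24] y:[39/2,31] z:[1,21] -> hit [39/2,21], descend [20, 22]
      N20 x:[15/2,14] y:[39/2,23] z:[1,21] -> miss, prune
      N22 x:[37/2,24] y:[39/2,31] z:[1,17] -> miss, prune
  N11 x:[15/2,28] y:[23/2,37/2] z:[-13,20] -> hit [23/2,37/2], descend [2, 5]
    N2 x:[15/2,28] y:[12,37/2] z:[12,20] -> hit [12,37/2], descend [12, 14]
      N12 x:[18,28] y:[12,18] z:[12,19] -> hit [18,18] leaf, test {P6(miss), P16(miss)}
      N14 x:[15/2,16] y:[15,37/2] z:[15,20] -> hit [15,16], descend [6, 19]
        N6 x:[13,16] y:[15,31/2] z:[15,16] -> hit [15,31/2] leaf, test {P7@t=15}
        N19 x:[15/2,12] y:[31/2,37/2] z:[16,20] -> miss, prune
    N5 x:[17/2,39/2] y:[23/2,35/2] z:[-13,10] -> miss, prune

Visited [0, 4, 10, 18, 20, 22, 11, 2, 12, 14, 6, 19, 5]. Tests: 13 box, 2 leaf. Nearest: P7.

== RESULT ==
13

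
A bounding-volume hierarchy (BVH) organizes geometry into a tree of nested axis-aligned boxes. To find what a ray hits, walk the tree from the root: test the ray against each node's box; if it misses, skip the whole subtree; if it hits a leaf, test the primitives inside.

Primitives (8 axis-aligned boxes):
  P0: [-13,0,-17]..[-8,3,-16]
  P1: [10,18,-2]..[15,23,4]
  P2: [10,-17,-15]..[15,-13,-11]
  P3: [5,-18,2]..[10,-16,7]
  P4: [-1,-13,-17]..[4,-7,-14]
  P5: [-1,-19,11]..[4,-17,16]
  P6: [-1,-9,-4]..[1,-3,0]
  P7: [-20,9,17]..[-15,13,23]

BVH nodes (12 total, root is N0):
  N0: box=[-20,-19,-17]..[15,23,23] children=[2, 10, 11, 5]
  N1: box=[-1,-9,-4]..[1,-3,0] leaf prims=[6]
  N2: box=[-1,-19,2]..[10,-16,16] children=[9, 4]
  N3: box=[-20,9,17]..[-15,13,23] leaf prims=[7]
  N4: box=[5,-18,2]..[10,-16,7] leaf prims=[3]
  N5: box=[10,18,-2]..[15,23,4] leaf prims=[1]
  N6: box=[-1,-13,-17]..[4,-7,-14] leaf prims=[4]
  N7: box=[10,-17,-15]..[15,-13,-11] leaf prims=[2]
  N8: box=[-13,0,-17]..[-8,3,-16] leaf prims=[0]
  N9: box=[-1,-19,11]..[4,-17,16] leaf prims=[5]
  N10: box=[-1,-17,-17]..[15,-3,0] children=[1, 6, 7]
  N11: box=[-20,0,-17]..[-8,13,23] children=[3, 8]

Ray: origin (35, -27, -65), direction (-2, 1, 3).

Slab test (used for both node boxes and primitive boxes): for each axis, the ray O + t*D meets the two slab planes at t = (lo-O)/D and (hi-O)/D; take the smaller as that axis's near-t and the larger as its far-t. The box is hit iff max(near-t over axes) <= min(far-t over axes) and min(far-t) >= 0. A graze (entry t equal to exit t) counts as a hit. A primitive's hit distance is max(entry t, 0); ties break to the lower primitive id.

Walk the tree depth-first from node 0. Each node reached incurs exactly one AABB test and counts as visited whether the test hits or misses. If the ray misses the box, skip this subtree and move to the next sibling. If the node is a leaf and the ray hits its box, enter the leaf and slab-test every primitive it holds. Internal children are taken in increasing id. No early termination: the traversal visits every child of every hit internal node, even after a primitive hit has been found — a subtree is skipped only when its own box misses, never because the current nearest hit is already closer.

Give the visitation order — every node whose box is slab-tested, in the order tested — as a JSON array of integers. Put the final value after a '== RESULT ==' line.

Walk:
N0 x:[10,55/2] y:[8,50] z:[16,88/3] -> hit [16,55/2], descend [2, 5, 10, 11]
  N2 x:[25/2,18] y:[8,11] z:[67/3,27] -> miss, prune
  N5 x:[10,25/2] y:[45,50] z:[21,23] -> miss, prune
  N10 x:[10,18] y:[10,24] z:[16,65/3] -> hit [16,18], descend [1, 6, 7]
    N1 x:[17,18] y:[18,24] z:[61/3,65/3] -> miss, prune
    N6 x:[31/2,18] y:[14,20] z:[16,17] -> hit [16,17] leaf, test {P4@t=16}
    N7 x:[10,25/2] y:[10,14] z:[50/3,18] -> miss, prune
  N11 x:[43/2,55/2] y:[27,40] z:[16,88/3] -> hit [27,55/2], descend [3, 8]
    N3 x:[25,55/2] y:[36,40] z:[82/3,88/3] -> miss, prune
    N8 x:[43/2,24] y:[27,30] z:[16,49/3] -> miss, prune

order=[0, 2, 5, 10, 1, 6, 7, 11, 3, 8]  |boxes|=10  |leaves|=1  hit=P4

== RESULT ==
[0, 2, 5, 10, 1, 6, 7, 11, 3, 8]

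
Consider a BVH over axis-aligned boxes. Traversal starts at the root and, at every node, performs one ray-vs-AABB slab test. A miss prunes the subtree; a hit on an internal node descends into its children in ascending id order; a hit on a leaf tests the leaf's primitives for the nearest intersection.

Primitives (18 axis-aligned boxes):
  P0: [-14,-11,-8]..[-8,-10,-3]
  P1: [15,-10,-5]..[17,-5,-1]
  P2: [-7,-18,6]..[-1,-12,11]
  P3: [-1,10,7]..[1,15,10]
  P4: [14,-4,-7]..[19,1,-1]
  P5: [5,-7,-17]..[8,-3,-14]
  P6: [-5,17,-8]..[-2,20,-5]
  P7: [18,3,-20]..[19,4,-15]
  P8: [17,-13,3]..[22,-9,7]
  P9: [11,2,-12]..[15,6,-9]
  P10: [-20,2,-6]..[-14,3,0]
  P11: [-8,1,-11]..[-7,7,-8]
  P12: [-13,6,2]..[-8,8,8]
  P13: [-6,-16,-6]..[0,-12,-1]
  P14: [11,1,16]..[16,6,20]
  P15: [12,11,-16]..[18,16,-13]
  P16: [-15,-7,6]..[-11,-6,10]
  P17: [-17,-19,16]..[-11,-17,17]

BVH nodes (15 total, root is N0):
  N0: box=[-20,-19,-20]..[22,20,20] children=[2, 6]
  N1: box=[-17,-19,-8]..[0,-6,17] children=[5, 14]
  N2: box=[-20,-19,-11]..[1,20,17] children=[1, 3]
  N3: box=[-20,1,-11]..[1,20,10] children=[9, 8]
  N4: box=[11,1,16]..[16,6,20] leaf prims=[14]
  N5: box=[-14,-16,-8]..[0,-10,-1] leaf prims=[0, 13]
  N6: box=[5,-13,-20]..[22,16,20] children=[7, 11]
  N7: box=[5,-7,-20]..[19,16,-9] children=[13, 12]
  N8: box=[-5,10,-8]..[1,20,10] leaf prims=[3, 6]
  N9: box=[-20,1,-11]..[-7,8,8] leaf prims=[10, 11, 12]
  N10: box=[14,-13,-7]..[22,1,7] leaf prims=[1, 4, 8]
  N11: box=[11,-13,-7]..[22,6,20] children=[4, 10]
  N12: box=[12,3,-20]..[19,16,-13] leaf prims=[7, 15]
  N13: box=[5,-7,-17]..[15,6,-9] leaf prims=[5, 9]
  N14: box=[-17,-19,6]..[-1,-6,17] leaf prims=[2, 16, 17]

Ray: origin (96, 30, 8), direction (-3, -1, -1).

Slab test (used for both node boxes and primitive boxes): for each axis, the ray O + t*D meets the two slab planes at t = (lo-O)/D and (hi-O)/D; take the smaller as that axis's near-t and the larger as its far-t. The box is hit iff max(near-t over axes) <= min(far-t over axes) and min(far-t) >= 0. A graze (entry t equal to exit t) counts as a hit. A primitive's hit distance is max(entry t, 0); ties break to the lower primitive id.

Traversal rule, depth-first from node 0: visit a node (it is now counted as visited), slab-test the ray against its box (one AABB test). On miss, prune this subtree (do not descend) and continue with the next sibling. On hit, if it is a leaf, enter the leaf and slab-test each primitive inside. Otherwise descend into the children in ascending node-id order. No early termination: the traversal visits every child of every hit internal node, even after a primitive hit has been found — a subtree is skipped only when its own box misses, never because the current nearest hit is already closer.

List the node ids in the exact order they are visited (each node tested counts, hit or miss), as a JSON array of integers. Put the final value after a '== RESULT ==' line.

Trace the traversal:
N0 x:[74/3,116/3] y:[10,49] z:[-12,28] -> hit [74/3,28], descend [2, 6]
  N2 x:[95/3,116/3] y:[10,49] z:[-9,19] -> miss, prune
  N6 x:[74/3,91/3] y:[14,43] z:[-12,28] -> hit [74/3,28], descend [7, 11]
    N7 x:[77/3,91/3] y:[14,37] z:[17,28] -> hit [77/3,28], descend [12, 13]
      N12 x:[77/3,28] y:[14,27] z:[21,28] -> hit [77/3,27] leaf, test {P7@t=26, P15(miss)}
      N13 x:[27,91/3] y:[24,37] z:[17,25] -> miss, prune
    N11 x:[74/3,85/3] y:[24,43] z:[-12,15] -> miss, prune

Summary -> nodes [0, 2, 6, 7, 12, 13, 11]; box-tests=7; leaf-entries=1; first=P7

== RESULT ==
[0, 2, 6, 7, 12, 13, 11]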